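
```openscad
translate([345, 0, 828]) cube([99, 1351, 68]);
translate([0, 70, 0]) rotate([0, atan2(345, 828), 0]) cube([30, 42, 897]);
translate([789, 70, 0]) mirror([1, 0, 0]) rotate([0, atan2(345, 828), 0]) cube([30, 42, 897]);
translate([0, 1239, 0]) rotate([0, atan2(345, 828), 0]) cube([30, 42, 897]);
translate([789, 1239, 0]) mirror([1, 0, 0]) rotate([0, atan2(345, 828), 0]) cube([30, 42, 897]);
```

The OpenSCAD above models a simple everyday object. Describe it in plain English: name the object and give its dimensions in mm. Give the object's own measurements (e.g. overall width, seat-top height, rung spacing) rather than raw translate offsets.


A sawhorse. A 99×1351×68 mm beam (x, y, z) sits on two A-frame leg pairs. Each pair is two raked legs of 30×42 mm section (42 mm along y) splaying symmetrically in x. Each leg rises 828 mm vertically over 345 mm of horizontal reach and is 897 mm long along its own axis. Every leg's outer bottom edge rests on the floor and its outer top edge meets a bottom edge of the beam — the left legs (tilting toward +x) meet the beam's −x bottom edge, the right legs (their mirror images, tilting toward −x) meet its +x bottom edge — so the leg tops tuck under the beam, the beam's underside is 828 mm above the floor, and the feet are 789 mm apart outside-to-outside with the beam centred between them. The two leg pairs are set in 70 mm from either end of the beam.


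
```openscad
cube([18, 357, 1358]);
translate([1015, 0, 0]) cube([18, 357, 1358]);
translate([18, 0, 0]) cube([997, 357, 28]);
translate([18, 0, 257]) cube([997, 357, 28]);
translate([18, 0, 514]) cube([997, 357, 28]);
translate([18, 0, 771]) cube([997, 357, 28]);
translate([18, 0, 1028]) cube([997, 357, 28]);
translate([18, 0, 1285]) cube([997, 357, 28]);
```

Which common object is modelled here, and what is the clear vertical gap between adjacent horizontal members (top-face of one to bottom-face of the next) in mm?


A bookshelf. The clear shelf gap is 229 mm.

Two tall side panels with 6 horizontal boards between them — a bookshelf. The first two shelf undersides are at z = 0 and z = 257; with shelf thickness 28, the clear gap is 257 − 0 − 28 = 229 mm.


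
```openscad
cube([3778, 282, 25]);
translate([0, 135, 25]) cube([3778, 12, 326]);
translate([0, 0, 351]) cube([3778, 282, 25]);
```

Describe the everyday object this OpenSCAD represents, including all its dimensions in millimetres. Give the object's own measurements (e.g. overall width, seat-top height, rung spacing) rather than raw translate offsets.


An I-beam lying along x, 3778 mm long. Overall section height 376 mm. Two flanges 282 mm wide (y) and 25 mm thick, one on the floor and one at the top; a web 12 mm thick runs between them, centred on the flange width.


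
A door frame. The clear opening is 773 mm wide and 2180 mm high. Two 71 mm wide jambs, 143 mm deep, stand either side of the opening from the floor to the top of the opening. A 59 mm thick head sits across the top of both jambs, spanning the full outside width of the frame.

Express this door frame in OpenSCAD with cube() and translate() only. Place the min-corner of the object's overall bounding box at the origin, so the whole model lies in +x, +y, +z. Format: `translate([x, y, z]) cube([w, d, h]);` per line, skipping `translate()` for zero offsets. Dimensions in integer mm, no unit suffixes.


cube([71, 143, 2180]);
translate([844, 0, 0]) cube([71, 143, 2180]);
translate([0, 0, 2180]) cube([915, 143, 59]);


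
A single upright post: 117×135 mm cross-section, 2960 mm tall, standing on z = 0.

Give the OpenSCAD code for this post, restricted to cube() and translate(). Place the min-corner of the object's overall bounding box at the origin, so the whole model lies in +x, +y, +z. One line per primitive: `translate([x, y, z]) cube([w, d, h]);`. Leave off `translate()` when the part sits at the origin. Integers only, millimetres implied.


cube([117, 135, 2960]);


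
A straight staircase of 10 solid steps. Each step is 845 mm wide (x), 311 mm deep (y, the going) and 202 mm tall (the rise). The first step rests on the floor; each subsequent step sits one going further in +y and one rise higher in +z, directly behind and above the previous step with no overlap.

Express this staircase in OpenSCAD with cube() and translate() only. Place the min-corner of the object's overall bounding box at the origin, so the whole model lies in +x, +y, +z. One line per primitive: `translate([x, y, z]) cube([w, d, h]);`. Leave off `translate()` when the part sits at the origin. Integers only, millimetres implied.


cube([845, 311, 202]);
translate([0, 311, 202]) cube([845, 311, 202]);
translate([0, 622, 404]) cube([845, 311, 202]);
translate([0, 933, 606]) cube([845, 311, 202]);
translate([0, 1244, 808]) cube([845, 311, 202]);
translate([0, 1555, 1010]) cube([845, 311, 202]);
translate([0, 1866, 1212]) cube([845, 311, 202]);
translate([0, 2177, 1414]) cube([845, 311, 202]);
translate([0, 2488, 1616]) cube([845, 311, 202]);
translate([0, 2799, 1818]) cube([845, 311, 202]);


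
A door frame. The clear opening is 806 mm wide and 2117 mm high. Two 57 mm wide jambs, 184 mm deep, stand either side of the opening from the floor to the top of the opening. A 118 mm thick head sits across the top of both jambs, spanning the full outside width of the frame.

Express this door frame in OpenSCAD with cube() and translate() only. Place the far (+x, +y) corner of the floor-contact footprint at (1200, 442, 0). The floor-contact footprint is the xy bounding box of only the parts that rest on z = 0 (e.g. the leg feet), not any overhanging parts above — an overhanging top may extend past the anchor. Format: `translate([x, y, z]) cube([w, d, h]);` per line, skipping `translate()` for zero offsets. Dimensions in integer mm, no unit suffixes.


translate([280, 258, 0]) cube([57, 184, 2117]);
translate([1143, 258, 0]) cube([57, 184, 2117]);
translate([280, 258, 2117]) cube([920, 184, 118]);


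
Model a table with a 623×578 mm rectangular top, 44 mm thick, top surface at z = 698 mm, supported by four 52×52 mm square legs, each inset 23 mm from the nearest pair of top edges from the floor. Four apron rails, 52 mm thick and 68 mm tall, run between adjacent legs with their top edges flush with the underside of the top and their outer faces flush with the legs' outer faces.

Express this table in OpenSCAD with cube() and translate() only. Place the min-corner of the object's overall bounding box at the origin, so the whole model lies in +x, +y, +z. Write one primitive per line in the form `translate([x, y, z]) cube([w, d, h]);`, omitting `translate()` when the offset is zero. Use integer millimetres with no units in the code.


translate([0, 0, 654]) cube([623, 578, 44]);
translate([23, 23, 0]) cube([52, 52, 654]);
translate([548, 23, 0]) cube([52, 52, 654]);
translate([23, 503, 0]) cube([52, 52, 654]);
translate([548, 503, 0]) cube([52, 52, 654]);
translate([75, 23, 586]) cube([473, 52, 68]);
translate([75, 503, 586]) cube([473, 52, 68]);
translate([23, 75, 586]) cube([52, 428, 68]);
translate([548, 75, 586]) cube([52, 428, 68]);


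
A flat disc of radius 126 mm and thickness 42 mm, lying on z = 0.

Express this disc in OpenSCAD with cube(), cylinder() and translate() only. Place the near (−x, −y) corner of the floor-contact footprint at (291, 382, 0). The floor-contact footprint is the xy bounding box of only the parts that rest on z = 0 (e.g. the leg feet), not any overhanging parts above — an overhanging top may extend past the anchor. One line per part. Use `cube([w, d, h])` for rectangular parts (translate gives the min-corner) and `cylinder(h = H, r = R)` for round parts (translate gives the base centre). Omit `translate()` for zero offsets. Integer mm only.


translate([417, 508, 0]) cylinder(h = 42, r = 126);


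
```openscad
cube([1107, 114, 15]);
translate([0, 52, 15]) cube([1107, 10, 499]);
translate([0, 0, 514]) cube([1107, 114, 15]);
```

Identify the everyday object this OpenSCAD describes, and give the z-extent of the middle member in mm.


An I-beam. The web height is 499 mm.

Two wide flanges with a thin centred web — an I-beam. Overall 529 mm minus two 15 mm flanges gives a web of 529 − 2·15 = 499 mm.


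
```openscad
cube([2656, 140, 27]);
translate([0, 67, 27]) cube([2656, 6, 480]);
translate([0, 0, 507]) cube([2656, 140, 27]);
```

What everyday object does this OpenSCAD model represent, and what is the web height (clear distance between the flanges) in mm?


An I-beam. The web height is 480 mm.

Two wide flanges with a thin centred web — an I-beam. Overall 534 mm minus two 27 mm flanges gives a web of 534 − 2·27 = 480 mm.


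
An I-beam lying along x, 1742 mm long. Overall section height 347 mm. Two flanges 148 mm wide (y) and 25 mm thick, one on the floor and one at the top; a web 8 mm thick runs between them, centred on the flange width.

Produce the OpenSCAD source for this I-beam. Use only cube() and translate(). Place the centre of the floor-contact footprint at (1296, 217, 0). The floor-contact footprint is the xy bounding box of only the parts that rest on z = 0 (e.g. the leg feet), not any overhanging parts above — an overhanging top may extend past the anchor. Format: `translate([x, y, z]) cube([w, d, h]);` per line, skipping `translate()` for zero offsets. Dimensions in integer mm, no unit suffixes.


translate([425, 143, 0]) cube([1742, 148, 25]);
translate([425, 213, 25]) cube([1742, 8, 297]);
translate([425, 143, 322]) cube([1742, 148, 25]);


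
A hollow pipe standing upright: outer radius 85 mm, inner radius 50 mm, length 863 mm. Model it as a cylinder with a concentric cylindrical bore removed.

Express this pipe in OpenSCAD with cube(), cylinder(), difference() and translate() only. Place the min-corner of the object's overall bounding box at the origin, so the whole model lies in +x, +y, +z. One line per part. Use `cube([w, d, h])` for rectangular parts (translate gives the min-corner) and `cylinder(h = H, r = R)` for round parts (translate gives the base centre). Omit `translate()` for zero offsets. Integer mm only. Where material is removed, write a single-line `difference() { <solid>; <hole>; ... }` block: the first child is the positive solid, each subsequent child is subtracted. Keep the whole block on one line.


difference() { translate([85, 85, 0]) cylinder(h = 863, r = 85); translate([85, 85, 0]) cylinder(h = 863, r = 50); }


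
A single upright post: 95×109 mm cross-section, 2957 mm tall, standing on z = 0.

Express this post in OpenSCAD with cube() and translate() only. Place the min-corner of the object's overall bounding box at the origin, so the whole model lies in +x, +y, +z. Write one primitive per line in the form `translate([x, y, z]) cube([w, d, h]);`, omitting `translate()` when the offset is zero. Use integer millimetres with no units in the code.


cube([95, 109, 2957]);


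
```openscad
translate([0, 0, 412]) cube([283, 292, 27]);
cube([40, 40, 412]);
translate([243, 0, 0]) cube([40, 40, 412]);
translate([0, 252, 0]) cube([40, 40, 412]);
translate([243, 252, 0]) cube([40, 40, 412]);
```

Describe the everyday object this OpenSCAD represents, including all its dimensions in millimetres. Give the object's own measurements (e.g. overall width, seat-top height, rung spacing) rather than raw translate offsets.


A four-legged stool. The seat is a 283×292×27 mm slab whose top surface is at z = 439 mm; four square legs, each 40×40 mm in cross-section, run from the floor (z = 0) to the underside of the seat, each flush with a corner of the seat.


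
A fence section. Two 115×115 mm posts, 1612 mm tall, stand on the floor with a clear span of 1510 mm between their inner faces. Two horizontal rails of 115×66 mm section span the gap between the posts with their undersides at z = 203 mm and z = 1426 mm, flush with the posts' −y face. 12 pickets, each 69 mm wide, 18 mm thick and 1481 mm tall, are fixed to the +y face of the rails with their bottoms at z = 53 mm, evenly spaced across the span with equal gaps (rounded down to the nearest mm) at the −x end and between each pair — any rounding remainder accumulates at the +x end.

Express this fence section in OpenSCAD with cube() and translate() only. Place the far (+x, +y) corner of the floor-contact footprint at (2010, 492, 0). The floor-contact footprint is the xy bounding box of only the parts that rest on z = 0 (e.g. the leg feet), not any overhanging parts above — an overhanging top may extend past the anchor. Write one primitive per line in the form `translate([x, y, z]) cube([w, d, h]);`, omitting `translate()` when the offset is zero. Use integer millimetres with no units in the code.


translate([270, 377, 0]) cube([115, 115, 1612]);
translate([1895, 377, 0]) cube([115, 115, 1612]);
translate([385, 377, 203]) cube([1510, 115, 66]);
translate([385, 377, 1426]) cube([1510, 115, 66]);
translate([437, 492, 53]) cube([69, 18, 1481]);
translate([558, 492, 53]) cube([69, 18, 1481]);
translate([679, 492, 53]) cube([69, 18, 1481]);
translate([800, 492, 53]) cube([69, 18, 1481]);
translate([921, 492, 53]) cube([69, 18, 1481]);
translate([1042, 492, 53]) cube([69, 18, 1481]);
translate([1163, 492, 53]) cube([69, 18, 1481]);
translate([1284, 492, 53]) cube([69, 18, 1481]);
translate([1405, 492, 53]) cube([69, 18, 1481]);
translate([1526, 492, 53]) cube([69, 18, 1481]);
translate([1647, 492, 53]) cube([69, 18, 1481]);
translate([1768, 492, 53]) cube([69, 18, 1481]);


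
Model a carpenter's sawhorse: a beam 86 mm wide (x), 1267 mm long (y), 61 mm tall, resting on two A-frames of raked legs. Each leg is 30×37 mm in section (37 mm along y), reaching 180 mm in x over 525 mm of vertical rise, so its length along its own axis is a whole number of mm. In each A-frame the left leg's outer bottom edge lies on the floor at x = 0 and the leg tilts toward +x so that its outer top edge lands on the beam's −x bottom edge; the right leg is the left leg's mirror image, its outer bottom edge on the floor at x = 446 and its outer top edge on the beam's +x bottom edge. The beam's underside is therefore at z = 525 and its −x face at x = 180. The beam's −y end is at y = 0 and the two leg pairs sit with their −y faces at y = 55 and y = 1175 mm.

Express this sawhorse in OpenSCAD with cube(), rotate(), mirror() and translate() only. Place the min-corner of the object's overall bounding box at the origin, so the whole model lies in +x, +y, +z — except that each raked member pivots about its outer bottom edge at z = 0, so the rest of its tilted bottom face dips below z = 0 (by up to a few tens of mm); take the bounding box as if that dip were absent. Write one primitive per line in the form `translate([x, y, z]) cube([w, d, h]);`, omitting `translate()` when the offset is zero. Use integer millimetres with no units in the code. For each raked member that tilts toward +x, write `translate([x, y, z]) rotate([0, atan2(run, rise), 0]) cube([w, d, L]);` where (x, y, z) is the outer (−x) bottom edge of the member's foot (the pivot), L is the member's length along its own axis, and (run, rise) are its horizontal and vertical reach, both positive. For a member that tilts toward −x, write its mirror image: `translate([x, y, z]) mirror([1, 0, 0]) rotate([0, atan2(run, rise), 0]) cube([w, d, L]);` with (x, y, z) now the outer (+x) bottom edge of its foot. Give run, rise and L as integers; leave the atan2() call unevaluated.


translate([180, 0, 525]) cube([86, 1267, 61]);
translate([0, 55, 0]) rotate([0, atan2(180, 525), 0]) cube([30, 37, 555]);
translate([446, 55, 0]) mirror([1, 0, 0]) rotate([0, atan2(180, 525), 0]) cube([30, 37, 555]);
translate([0, 1175, 0]) rotate([0, atan2(180, 525), 0]) cube([30, 37, 555]);
translate([446, 1175, 0]) mirror([1, 0, 0]) rotate([0, atan2(180, 525), 0]) cube([30, 37, 555]);


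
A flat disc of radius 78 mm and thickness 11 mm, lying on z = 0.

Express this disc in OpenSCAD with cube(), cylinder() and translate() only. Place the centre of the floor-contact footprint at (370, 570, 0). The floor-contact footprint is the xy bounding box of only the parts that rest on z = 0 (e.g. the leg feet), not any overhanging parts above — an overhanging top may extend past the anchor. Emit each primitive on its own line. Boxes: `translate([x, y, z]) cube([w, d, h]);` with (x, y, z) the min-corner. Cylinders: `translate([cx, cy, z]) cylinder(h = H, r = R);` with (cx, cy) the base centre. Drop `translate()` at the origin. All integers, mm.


translate([370, 570, 0]) cylinder(h = 11, r = 78);


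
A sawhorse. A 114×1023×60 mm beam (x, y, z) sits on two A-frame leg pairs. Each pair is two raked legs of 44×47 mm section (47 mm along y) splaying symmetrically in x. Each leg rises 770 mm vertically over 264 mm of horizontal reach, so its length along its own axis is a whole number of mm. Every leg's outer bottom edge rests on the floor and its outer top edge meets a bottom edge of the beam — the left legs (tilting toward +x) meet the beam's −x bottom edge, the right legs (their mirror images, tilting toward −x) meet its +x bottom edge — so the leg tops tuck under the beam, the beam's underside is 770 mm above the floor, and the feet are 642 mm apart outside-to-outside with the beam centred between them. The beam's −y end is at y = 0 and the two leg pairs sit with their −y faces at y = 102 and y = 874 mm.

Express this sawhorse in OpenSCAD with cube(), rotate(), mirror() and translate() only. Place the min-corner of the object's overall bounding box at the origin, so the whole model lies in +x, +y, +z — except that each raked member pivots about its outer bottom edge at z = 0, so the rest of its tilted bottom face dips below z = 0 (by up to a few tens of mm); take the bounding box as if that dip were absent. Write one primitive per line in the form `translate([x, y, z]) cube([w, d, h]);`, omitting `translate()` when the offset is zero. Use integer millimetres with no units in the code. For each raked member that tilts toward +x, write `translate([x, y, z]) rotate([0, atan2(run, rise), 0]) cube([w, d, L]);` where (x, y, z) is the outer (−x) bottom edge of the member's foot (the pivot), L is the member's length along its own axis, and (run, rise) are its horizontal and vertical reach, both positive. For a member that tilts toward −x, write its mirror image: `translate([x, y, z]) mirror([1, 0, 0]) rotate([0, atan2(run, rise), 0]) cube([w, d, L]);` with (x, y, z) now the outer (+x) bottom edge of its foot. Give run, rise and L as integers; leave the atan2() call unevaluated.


translate([264, 0, 770]) cube([114, 1023, 60]);
translate([0, 102, 0]) rotate([0, atan2(264, 770), 0]) cube([44, 47, 814]);
translate([642, 102, 0]) mirror([1, 0, 0]) rotate([0, atan2(264, 770), 0]) cube([44, 47, 814]);
translate([0, 874, 0]) rotate([0, atan2(264, 770), 0]) cube([44, 47, 814]);
translate([642, 874, 0]) mirror([1, 0, 0]) rotate([0, atan2(264, 770), 0]) cube([44, 47, 814]);


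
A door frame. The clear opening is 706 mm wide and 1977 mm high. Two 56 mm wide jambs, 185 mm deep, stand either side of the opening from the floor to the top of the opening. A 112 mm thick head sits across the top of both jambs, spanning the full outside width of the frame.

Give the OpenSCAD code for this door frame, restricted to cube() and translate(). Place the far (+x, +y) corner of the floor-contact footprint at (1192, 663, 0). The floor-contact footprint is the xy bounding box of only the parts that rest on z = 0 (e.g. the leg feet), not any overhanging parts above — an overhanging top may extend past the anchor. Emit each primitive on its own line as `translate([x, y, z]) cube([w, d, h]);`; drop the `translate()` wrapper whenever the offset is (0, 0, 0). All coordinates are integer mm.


translate([374, 478, 0]) cube([56, 185, 1977]);
translate([1136, 478, 0]) cube([56, 185, 1977]);
translate([374, 478, 1977]) cube([818, 185, 112]);


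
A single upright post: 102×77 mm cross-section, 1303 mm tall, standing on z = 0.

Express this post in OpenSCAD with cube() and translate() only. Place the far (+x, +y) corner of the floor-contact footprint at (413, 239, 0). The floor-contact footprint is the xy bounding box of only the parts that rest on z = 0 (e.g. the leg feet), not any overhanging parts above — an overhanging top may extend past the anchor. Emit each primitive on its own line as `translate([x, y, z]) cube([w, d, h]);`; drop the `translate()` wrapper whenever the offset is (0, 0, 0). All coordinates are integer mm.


translate([311, 162, 0]) cube([102, 77, 1303]);


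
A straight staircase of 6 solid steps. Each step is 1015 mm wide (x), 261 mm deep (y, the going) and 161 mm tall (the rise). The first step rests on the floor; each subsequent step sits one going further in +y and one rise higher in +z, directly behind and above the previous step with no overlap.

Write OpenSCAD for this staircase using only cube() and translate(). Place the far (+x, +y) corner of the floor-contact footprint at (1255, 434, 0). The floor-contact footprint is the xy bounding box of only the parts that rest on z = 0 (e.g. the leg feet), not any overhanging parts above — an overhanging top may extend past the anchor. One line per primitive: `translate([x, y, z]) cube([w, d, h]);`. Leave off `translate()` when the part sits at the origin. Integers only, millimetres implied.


translate([240, 173, 0]) cube([1015, 261, 161]);
translate([240, 434, 161]) cube([1015, 261, 161]);
translate([240, 695, 322]) cube([1015, 261, 161]);
translate([240, 956, 483]) cube([1015, 261, 161]);
translate([240, 1217, 644]) cube([1015, 261, 161]);
translate([240, 1478, 805]) cube([1015, 261, 161]);


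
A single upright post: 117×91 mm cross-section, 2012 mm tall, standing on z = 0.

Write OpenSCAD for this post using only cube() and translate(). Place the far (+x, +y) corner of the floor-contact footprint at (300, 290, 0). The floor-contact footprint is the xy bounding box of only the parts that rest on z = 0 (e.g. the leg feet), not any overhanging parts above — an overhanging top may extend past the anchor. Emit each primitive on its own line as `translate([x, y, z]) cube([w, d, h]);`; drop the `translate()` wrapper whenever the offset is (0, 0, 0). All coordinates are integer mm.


translate([183, 199, 0]) cube([117, 91, 2012]);


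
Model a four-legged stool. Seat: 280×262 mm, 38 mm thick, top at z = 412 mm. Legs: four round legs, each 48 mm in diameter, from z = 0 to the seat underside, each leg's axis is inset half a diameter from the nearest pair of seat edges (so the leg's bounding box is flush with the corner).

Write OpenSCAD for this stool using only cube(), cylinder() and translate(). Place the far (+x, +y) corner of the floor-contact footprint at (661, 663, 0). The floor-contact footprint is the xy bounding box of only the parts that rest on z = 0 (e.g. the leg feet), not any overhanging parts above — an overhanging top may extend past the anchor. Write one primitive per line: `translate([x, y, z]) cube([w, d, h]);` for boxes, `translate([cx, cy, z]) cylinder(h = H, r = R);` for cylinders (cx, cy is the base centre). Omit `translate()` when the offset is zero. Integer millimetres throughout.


translate([381, 401, 374]) cube([280, 262, 38]);
translate([405, 425, 0]) cylinder(h = 374, r = 24);
translate([637, 425, 0]) cylinder(h = 374, r = 24);
translate([405, 639, 0]) cylinder(h = 374, r = 24);
translate([637, 639, 0]) cylinder(h = 374, r = 24);


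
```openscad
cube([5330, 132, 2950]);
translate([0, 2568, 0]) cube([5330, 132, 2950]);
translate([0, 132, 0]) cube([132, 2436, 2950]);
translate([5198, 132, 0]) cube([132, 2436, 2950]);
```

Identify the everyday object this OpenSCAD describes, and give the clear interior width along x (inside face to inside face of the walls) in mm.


A house (or room) frame. The interior width is 5066 mm.

Four 2950 mm walls enclosing a rectangle with no floor or roof — a room or house frame. Outside width is 5330 mm and wall thickness is 132 mm, so the interior width is 5330 − 2 × 132 = 5066 mm.


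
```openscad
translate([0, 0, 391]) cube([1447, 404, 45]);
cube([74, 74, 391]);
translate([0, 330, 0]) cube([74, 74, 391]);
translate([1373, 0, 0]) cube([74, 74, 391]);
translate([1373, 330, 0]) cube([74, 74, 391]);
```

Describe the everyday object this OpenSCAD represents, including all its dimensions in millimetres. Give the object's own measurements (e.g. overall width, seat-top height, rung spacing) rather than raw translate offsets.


A bench: a 1447×404 mm seat slab, 45 mm thick, top at z = 436 mm, on four 74×74 mm square legs flush with the seat corners and standing on z = 0.


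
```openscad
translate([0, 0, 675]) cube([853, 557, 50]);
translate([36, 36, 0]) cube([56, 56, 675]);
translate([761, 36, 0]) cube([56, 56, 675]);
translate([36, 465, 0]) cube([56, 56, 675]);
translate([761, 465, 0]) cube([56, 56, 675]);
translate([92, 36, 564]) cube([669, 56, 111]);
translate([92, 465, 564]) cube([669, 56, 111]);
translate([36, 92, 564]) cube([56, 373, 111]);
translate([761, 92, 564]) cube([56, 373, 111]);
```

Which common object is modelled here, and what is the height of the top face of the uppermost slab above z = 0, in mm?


A table. The table height is 725 mm.

A 853×557×50 slab sits at z = 675 on four 56 mm square posts — a table. The top surface is at 675 + 50 = 725 mm.


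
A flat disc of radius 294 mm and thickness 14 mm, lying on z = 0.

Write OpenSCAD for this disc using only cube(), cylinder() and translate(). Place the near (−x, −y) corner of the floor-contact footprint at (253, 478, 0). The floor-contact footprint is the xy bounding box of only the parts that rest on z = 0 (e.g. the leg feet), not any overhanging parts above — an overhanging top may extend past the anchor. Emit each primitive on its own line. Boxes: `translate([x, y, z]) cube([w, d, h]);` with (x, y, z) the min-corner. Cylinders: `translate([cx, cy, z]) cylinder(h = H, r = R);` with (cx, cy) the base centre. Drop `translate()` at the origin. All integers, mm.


translate([547, 772, 0]) cylinder(h = 14, r = 294);


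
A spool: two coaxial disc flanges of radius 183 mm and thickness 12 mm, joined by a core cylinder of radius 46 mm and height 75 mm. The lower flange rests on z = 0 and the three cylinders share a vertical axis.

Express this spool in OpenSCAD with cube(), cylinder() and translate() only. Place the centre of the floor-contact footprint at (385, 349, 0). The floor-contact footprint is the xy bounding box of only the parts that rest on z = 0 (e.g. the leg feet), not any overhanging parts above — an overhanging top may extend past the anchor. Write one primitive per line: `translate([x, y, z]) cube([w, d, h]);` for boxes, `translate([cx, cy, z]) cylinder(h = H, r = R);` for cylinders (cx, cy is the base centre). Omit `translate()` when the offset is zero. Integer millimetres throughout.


translate([385, 349, 0]) cylinder(h = 12, r = 183);
translate([385, 349, 12]) cylinder(h = 75, r = 46);
translate([385, 349, 87]) cylinder(h = 12, r = 183);


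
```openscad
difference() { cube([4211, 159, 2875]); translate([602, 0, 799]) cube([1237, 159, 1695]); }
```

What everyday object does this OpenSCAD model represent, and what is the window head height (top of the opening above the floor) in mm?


A wall with a window opening. The window head height is 2494 mm.

A wall with a rectangular opening subtracted — a window. Sill at z = 799, opening 1695 mm tall, so the head is at 799 + 1695 = 2494 mm.


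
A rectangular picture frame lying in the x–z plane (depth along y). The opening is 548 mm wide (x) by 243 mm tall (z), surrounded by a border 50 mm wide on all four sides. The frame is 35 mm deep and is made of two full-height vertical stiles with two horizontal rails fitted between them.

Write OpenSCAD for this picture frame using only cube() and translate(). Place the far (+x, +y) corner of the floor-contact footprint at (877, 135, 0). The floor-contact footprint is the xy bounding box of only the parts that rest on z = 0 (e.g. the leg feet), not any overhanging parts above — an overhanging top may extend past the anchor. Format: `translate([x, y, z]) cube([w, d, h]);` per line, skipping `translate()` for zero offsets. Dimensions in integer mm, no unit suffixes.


translate([229, 100, 0]) cube([50, 35, 343]);
translate([827, 100, 0]) cube([50, 35, 343]);
translate([279, 100, 0]) cube([548, 35, 50]);
translate([279, 100, 293]) cube([548, 35, 50]);


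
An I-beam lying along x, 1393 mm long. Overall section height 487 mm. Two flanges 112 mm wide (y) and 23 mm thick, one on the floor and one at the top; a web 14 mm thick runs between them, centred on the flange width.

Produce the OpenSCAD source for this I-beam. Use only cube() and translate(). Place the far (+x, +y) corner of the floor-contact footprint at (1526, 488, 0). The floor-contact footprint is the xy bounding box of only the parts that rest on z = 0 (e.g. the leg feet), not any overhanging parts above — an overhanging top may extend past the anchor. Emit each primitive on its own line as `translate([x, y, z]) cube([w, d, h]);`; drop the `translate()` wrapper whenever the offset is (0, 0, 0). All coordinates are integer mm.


translate([133, 376, 0]) cube([1393, 112, 23]);
translate([133, 425, 23]) cube([1393, 14, 441]);
translate([133, 376, 464]) cube([1393, 112, 23]);


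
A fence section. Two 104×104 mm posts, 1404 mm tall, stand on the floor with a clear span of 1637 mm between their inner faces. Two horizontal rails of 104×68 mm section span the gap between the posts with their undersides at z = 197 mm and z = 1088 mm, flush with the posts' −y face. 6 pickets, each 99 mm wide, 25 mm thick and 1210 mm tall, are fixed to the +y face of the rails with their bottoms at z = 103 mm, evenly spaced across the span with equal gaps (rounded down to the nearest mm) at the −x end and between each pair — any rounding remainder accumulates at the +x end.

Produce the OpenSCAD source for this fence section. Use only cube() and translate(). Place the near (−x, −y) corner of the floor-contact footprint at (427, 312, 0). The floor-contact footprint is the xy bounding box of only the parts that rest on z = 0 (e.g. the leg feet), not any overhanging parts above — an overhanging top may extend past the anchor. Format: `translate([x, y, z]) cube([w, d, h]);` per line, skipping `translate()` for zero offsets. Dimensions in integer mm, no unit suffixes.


translate([427, 312, 0]) cube([104, 104, 1404]);
translate([2168, 312, 0]) cube([104, 104, 1404]);
translate([531, 312, 197]) cube([1637, 104, 68]);
translate([531, 312, 1088]) cube([1637, 104, 68]);
translate([680, 416, 103]) cube([99, 25, 1210]);
translate([928, 416, 103]) cube([99, 25, 1210]);
translate([1176, 416, 103]) cube([99, 25, 1210]);
translate([1424, 416, 103]) cube([99, 25, 1210]);
translate([1672, 416, 103]) cube([99, 25, 1210]);
translate([1920, 416, 103]) cube([99, 25, 1210]);


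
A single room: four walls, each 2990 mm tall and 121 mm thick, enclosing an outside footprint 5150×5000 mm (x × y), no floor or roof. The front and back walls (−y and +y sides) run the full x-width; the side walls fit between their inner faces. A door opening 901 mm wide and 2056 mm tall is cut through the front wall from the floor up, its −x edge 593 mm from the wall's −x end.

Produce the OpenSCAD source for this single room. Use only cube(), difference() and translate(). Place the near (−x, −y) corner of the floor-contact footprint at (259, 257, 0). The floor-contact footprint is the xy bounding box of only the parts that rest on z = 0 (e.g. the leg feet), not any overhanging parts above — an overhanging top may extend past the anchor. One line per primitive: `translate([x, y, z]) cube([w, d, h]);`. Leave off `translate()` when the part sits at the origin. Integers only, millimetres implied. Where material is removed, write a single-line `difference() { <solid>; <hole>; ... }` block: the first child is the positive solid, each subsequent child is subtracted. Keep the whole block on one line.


difference() { translate([259, 257, 0]) cube([5150, 121, 2990]); translate([852, 257, 0]) cube([901, 121, 2056]); }
translate([259, 5136, 0]) cube([5150, 121, 2990]);
translate([259, 378, 0]) cube([121, 4758, 2990]);
translate([5288, 378, 0]) cube([121, 4758, 2990]);


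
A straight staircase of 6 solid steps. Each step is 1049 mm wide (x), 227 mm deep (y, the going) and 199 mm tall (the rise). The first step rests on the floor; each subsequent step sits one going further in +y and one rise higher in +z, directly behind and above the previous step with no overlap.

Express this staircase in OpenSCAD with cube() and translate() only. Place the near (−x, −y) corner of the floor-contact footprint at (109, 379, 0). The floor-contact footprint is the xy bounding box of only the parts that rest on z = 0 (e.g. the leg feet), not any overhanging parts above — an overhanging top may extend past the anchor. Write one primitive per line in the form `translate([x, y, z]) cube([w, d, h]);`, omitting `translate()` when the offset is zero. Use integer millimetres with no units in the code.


translate([109, 379, 0]) cube([1049, 227, 199]);
translate([109, 606, 199]) cube([1049, 227, 199]);
translate([109, 833, 398]) cube([1049, 227, 199]);
translate([109, 1060, 597]) cube([1049, 227, 199]);
translate([109, 1287, 796]) cube([1049, 227, 199]);
translate([109, 1514, 995]) cube([1049, 227, 199]);


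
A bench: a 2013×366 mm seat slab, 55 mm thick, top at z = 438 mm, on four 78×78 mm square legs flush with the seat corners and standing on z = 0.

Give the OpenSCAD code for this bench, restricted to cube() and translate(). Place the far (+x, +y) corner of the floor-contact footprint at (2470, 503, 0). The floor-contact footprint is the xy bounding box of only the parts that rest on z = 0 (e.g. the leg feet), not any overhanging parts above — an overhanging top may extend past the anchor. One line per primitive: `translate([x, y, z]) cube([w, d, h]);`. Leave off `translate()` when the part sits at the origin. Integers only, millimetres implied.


translate([457, 137, 383]) cube([2013, 366, 55]);
translate([457, 137, 0]) cube([78, 78, 383]);
translate([457, 425, 0]) cube([78, 78, 383]);
translate([2392, 137, 0]) cube([78, 78, 383]);
translate([2392, 425, 0]) cube([78, 78, 383]);


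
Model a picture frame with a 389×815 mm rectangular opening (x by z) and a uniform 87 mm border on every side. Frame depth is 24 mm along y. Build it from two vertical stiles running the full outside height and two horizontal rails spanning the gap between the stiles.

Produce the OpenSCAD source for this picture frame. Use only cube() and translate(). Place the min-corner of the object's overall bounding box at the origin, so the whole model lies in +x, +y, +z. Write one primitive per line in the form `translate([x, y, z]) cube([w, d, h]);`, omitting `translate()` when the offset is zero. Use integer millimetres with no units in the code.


cube([87, 24, 989]);
translate([476, 0, 0]) cube([87, 24, 989]);
translate([87, 0, 0]) cube([389, 24, 87]);
translate([87, 0, 902]) cube([389, 24, 87]);


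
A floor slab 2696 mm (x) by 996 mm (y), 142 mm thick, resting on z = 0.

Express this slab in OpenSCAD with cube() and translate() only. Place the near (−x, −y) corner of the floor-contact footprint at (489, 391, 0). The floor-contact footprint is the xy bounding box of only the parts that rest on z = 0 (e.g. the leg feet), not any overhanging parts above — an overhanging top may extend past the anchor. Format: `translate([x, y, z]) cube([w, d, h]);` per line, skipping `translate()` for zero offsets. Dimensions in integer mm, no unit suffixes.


translate([489, 391, 0]) cube([2696, 996, 142]);


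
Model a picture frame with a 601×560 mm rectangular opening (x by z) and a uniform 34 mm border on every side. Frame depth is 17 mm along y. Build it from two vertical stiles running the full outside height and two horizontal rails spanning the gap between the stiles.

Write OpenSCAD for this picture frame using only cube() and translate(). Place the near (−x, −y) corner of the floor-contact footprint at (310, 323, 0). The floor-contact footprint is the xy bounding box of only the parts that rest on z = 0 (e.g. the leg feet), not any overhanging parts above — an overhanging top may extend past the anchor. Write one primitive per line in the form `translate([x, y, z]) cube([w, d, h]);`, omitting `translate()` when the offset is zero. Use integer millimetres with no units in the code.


translate([310, 323, 0]) cube([34, 17, 628]);
translate([945, 323, 0]) cube([34, 17, 628]);
translate([344, 323, 0]) cube([601, 17, 34]);
translate([344, 323, 594]) cube([601, 17, 34]);


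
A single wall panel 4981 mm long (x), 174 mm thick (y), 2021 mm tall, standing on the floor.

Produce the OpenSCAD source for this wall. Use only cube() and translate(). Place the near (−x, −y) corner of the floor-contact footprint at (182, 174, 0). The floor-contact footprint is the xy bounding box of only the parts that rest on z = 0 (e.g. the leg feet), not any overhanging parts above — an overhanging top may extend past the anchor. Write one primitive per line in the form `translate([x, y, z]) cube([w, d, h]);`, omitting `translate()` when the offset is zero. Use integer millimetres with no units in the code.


translate([182, 174, 0]) cube([4981, 174, 2021]);


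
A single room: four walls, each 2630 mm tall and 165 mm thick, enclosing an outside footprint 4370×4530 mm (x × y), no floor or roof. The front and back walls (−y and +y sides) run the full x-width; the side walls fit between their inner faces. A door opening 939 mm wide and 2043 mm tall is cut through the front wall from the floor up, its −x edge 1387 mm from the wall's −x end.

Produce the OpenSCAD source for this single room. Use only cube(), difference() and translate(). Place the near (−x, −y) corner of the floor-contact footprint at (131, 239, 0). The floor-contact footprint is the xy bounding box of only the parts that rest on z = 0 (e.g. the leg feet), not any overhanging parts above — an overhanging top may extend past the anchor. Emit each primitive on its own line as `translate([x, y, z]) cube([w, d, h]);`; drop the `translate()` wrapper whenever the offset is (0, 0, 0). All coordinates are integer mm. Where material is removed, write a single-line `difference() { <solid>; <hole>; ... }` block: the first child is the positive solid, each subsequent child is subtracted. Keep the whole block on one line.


difference() { translate([131, 239, 0]) cube([4370, 165, 2630]); translate([1518, 239, 0]) cube([939, 165, 2043]); }
translate([131, 4604, 0]) cube([4370, 165, 2630]);
translate([131, 404, 0]) cube([165, 4200, 2630]);
translate([4336, 404, 0]) cube([165, 4200, 2630]);


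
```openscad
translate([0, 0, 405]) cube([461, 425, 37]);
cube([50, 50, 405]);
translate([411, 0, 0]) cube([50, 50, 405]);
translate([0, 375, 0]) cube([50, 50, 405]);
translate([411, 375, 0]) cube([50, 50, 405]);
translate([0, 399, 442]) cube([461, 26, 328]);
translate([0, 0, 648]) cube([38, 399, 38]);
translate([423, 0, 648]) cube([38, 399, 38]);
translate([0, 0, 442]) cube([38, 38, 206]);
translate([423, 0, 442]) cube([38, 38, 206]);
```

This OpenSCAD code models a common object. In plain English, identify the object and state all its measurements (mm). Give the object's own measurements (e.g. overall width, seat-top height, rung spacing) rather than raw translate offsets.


A chair. The seat is a 461×425×37 mm slab with its top at z = 442 mm, on four 50×50 mm corner legs (flush with the seat edges, standing on z = 0). A flat backrest 26 mm thick, 328 mm tall, spans the full seat width and rises from the seat top along its +y edge, rear face flush with the rear of the seat. Two armrests of 38×38 mm section run along each side from the seat's front edge to the front of the backrest, top faces 244 mm above the seat top and outer faces flush with the seat's x-edges; a 38×38 mm post under the front of each armrest stands on the seat at the front corner.


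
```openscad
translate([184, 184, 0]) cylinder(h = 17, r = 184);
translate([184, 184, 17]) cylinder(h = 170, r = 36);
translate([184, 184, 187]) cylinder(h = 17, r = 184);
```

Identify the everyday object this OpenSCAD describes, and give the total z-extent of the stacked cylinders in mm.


A spool. The overall height is 204 mm.

Three coaxial cylinders, large–small–large — a spool. Two 17 mm flanges and a 170 mm core give 17 + 170 + 17 = 204 mm.
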